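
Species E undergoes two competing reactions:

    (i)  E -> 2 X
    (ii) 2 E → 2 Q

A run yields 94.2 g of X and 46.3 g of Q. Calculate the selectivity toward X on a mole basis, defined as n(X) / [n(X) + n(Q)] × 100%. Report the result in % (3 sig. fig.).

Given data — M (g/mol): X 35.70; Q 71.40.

80.3 %

n(X) = 94.2 / 35.70 = 2.639 mol
n(Q) = 46.3 / 71.40 = 0.6485 mol
selectivity = 2.639/(2.639+0.6485) × 100 = 80.27 %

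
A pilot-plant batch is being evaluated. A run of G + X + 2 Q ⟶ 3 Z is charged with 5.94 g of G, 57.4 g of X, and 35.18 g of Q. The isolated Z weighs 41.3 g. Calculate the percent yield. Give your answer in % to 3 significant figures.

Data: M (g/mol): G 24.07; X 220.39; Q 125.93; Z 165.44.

n(G) = 5.940 / 24.07 = 0.2468 mol
n(X) = 57.40 / 220.39 = 0.2604 mol
n(Q) = 35.18 / 125.93 = 0.2794 mol
n/ν → G: 0.2468, X: 0.2604, Q: 0.1397; Q is limiting.
theoretical n(Z) = (3/2) × 0.2794 = 0.4191 mol → 69.34 g
% yield = 41.3 / 69.34 × 100 = 59.56 %

59.6 %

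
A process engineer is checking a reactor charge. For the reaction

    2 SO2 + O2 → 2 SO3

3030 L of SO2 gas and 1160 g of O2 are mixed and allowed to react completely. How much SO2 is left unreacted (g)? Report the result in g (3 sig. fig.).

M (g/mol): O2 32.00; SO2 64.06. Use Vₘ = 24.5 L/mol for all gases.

3280 g

n(SO2) = 3030 / 24.5 = 123.7 mol
n(O2) = 1160 / 32.00 = 36.25 mol
n/ν → SO2: 61.85, O2: 36.25; O2 is limiting.
SO2 consumed = (2/1) × 36.25 = 72.50 mol
SO2 remaining = 123.7 − 72.50 = 51.20 mol
mass = 51.20 × 64.06 = 3280 g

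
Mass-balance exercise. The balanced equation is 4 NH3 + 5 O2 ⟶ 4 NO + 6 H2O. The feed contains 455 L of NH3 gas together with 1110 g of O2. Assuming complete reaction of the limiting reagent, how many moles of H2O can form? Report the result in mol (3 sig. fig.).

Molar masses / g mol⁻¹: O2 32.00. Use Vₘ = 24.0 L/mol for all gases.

28.4 mol

n(NH3) = 455.0 / 24.0 = 18.96 mol
n(O2) = 1110 / 32.00 = 34.69 mol
n/ν → NH3: 4.740, O2: 6.938; NH3 is limiting.
n(H2O) = (6/4) × 18.96 = 28.44 mol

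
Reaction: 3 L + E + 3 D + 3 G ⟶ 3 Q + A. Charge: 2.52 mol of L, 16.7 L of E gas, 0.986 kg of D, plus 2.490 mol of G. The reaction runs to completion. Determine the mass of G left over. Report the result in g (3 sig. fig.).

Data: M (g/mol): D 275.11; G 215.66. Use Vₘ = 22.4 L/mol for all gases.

54.6 g

n(L) = 2.520 mol
n(E) = 16.70 / 22.4 = 0.7455 mol
n(D) = 0.9860×1000 / 275.11 = 3.584 mol
n(G) = 2.490 mol
n/ν for L = 2.520/3 = 0.8400
n/ν for E = 0.7455/1 = 0.7455
n/ν for D = 3.584/3 = 1.195
n/ν for G = 2.490/3 = 0.8300
Smallest n/ν is E → limiting reagent.
G consumed = (3/1) × 0.7455 = 2.237 mol
G remaining = 2.490 − 2.237 = 0.2530 mol
mass = 0.2530 × 215.66 = 54.56 g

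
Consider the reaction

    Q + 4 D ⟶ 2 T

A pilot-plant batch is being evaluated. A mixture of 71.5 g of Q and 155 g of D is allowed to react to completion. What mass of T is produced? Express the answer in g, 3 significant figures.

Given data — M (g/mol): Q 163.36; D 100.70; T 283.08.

218 g

n(Q) = 71.50 / 163.36 = 0.4377 mol
n(D) = 155.0 / 100.70 = 1.539 mol
n/ν → Q: 0.4377, D: 0.3848; D is limiting.
n(T) = (2/4) × 1.539 = 0.7695 mol
mass = 0.7695 × 283.08 = 217.8 g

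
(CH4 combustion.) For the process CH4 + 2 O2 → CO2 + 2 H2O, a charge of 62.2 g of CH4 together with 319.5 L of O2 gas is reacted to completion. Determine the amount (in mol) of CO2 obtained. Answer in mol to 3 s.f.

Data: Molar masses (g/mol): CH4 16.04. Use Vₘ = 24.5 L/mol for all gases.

n(CH4) = 62.20 / 16.04 = 3.878 mol
n(O2) = 319.5 / 24.5 = 13.04 mol
n/ν for CH4 = 3.878/1 = 3.878
n/ν for O2 = 13.04/2 = 6.520
Smallest n/ν is CH4 → limiting reagent.
n(CO2) = (1/1) × 3.878 = 3.878 mol

3.88 mol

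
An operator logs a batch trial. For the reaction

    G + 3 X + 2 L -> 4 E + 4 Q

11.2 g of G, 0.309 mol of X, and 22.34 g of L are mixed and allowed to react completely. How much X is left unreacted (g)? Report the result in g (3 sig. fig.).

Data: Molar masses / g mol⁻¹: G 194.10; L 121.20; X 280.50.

n(G) = 11.20 / 194.10 = 0.05770 mol
n(X) = 0.3090 mol
n(L) = 22.34 / 121.20 = 0.1843 mol
n/ν for G = 0.05770/1 = 0.05770
n/ν for X = 0.3090/3 = 0.1030
n/ν for L = 0.1843/2 = 0.09215
Smallest n/ν is G → limiting reagent.
X consumed = (3/1) × 0.05770 = 0.1731 mol
X remaining = 0.3090 − 0.1731 = 0.1359 mol
mass = 0.1359 × 280.50 = 38.12 g

38.1 g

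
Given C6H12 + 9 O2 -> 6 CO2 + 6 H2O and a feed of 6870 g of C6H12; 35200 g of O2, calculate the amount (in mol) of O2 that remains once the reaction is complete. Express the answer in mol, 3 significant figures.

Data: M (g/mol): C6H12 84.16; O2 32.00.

n(C6H12) = 6870 / 84.16 = 81.63 mol
n(O2) = 35200 / 32.00 = 1100 mol
n/ν for C6H12 = 81.63/1 = 81.63
n/ν for O2 = 1100/9 = 122.2
Smallest n/ν is C6H12 → limiting reagent.
O2 consumed = (9/1) × 81.63 = 734.7 mol
O2 remaining = 1100 − 734.7 = 365.3 mol

365 mol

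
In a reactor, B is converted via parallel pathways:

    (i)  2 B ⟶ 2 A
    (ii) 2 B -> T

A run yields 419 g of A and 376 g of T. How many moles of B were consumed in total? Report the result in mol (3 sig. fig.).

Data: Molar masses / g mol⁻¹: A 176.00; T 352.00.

4.52 mol

n(A) = 419 / 176.00 = 2.381 mol
n(T) = 376 / 352.00 = 1.068 mol
n(B) via (i) = (2/2)×2.381 = 2.381 mol
n(B) via (ii) = (2/1)×1.068 = 2.136 mol
total n(B) = 2.381 + 2.136 = 4.517 mol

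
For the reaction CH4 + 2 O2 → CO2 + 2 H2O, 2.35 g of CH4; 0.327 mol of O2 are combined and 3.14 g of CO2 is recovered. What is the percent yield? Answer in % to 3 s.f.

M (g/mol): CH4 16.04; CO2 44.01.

48.7 %

n(CH4) = 2.350 / 16.04 = 0.1465 mol
n(O2) = 0.3270 mol
n/ν → CH4: 0.1465, O2: 0.1635; CH4 is limiting.
theoretical n(CO2) = (1/1) × 0.1465 = 0.1465 mol → 6.447 g
% yield = 3.14 / 6.447 × 100 = 48.70 %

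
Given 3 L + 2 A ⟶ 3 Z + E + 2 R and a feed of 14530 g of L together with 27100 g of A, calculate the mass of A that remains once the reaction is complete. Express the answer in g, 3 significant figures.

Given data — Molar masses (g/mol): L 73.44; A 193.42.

n(L) = 14530 / 73.44 = 197.8 mol
n(A) = 27100 / 193.42 = 140.1 mol
n/ν → L: 65.93, A: 70.05; L is limiting.
A consumed = (2/3) × 197.8 = 131.9 mol
A remaining = 140.1 − 131.9 = 8.200 mol
mass = 8.200 × 193.42 = 1586 g

1590 g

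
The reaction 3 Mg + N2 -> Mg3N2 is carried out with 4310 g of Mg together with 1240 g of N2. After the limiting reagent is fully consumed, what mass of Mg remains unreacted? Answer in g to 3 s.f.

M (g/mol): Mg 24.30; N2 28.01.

1080 g

n(Mg) = 4310 / 24.30 = 177.4 mol
n(N2) = 1240 / 28.01 = 44.27 mol
n/ν for Mg = 177.4/3 = 59.13
n/ν for N2 = 44.27/1 = 44.27
Smallest n/ν is N2 → limiting reagent.
Mg consumed = (3/1) × 44.27 = 132.8 mol
Mg remaining = 177.4 − 132.8 = 44.60 mol
mass = 44.60 × 24.30 = 1084 g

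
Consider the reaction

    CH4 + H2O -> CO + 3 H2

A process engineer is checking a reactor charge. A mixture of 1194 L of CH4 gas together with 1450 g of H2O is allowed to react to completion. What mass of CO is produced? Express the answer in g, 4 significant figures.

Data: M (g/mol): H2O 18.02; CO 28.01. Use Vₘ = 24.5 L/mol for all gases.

n(CH4) = 1194 / 24.5 = 48.73 mol
n(H2O) = 1450 / 18.02 = 80.47 mol
n/ν for CH4 = 48.73/1 = 48.73
n/ν for H2O = 80.47/1 = 80.47
Smallest n/ν is CH4 → limiting reagent.
n(CO) = (1/1) × 48.73 = 48.73 mol
mass = 48.73 × 28.01 = 1365 g

1365 g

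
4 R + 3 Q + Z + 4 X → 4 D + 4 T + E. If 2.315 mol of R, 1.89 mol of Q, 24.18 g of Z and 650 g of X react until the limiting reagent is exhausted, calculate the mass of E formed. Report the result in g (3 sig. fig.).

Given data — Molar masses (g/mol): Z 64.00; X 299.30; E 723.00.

273 g

n(R) = 2.315 mol
n(Q) = 1.890 mol
n(Z) = 24.18 / 64.00 = 0.3778 mol
n(X) = 650.0 / 299.30 = 2.172 mol
n/ν → R: 0.5788, Q: 0.6300, Z: 0.3778, X: 0.5430; Z is limiting.
n(E) = (1/1) × 0.3778 = 0.3778 mol
mass = 0.3778 × 723.00 = 273.1 g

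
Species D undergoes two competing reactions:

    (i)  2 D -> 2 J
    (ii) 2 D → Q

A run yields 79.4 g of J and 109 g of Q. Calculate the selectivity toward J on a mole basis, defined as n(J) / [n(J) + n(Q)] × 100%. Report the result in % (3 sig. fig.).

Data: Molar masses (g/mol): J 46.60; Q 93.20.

n(J) = 79.4 / 46.60 = 1.704 mol
n(Q) = 109 / 93.20 = 1.170 mol
selectivity = 1.704/(1.704+1.170) × 100 = 59.29 %

59.3 %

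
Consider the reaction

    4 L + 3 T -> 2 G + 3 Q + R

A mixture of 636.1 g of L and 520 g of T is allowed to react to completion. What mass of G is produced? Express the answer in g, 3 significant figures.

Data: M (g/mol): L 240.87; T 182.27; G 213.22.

282 g

n(L) = 636.1 / 240.87 = 2.641 mol
n(T) = 520.0 / 182.27 = 2.853 mol
n/ν → L: 0.6603, T: 0.9510; L is limiting.
n(G) = (2/4) × 2.641 = 1.321 mol
mass = 1.321 × 213.22 = 281.7 g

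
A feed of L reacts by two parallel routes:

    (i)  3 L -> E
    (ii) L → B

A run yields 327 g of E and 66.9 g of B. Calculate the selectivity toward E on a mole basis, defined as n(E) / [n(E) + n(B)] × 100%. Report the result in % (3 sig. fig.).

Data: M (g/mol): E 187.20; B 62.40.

62.0 %

n(E) = 327 / 187.20 = 1.747 mol
n(B) = 66.9 / 62.40 = 1.072 mol
selectivity = 1.747/(1.747+1.072) × 100 = 61.97 %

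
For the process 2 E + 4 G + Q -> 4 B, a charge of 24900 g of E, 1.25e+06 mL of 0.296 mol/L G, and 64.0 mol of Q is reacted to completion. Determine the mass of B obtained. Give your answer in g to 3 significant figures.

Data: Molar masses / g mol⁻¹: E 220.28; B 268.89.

60800 g

n(E) = 24900 / 220.28 = 113.0 mol
n(G) = 0.296 × 1.25e+06/1000 = 370.0 mol
n(Q) = 64.00 mol
n/ν for E = 113.0/2 = 56.50
n/ν for G = 370.0/4 = 92.50
n/ν for Q = 64.00/1 = 64.00
Smallest n/ν is E → limiting reagent.
n(B) = (4/2) × 113.0 = 226.0 mol
mass = 226.0 × 268.89 = 60770 g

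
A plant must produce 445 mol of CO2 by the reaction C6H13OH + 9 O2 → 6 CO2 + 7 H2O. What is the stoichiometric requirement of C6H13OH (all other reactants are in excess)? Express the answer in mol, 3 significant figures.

n(CO2) = 445.0 mol
n(C6H13OH) = (1/6) × 445.0 = 74.17 mol

74.2 mol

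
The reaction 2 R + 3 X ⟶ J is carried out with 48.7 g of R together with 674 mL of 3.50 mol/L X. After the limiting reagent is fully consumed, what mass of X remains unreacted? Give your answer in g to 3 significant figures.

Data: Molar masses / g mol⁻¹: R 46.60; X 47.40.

n(R) = 48.70 / 46.60 = 1.045 mol
n(X) = 3.50 × 674.0/1000 = 2.359 mol
n/ν for R = 1.045/2 = 0.5225
n/ν for X = 2.359/3 = 0.7863
Smallest n/ν is R → limiting reagent.
X consumed = (3/2) × 1.045 = 1.568 mol
X remaining = 2.359 − 1.568 = 0.7910 mol
mass = 0.7910 × 47.40 = 37.49 g

37.5 g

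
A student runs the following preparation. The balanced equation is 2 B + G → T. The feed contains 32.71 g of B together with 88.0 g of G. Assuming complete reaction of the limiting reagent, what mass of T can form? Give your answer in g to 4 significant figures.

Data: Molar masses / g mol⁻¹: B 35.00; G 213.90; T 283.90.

n(B) = 32.71 / 35.00 = 0.9346 mol
n(G) = 88.00 / 213.90 = 0.4114 mol
n/ν for B = 0.9346/2 = 0.4673
n/ν for G = 0.4114/1 = 0.4114
Smallest n/ν is G → limiting reagent.
n(T) = (1/1) × 0.4114 = 0.4114 mol
mass = 0.4114 × 283.90 = 116.8 g

116.8 g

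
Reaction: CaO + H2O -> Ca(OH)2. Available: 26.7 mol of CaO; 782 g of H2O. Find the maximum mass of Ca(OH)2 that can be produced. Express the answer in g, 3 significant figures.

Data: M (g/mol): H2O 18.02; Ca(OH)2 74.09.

1980 g

n(CaO) = 26.70 mol
n(H2O) = 782.0 / 18.02 = 43.40 mol
n/ν for CaO = 26.70/1 = 26.70
n/ν for H2O = 43.40/1 = 43.40
Smallest n/ν is CaO → limiting reagent.
n(Ca(OH)2) = (1/1) × 26.70 = 26.70 mol
mass = 26.70 × 74.09 = 1978 g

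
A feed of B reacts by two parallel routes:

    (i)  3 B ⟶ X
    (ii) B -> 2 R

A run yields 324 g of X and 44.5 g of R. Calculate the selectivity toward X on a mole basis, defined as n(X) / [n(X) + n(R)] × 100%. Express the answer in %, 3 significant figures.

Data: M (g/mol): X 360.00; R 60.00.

n(X) = 324 / 360.00 = 0.9000 mol
n(R) = 44.5 / 60.00 = 0.7417 mol
selectivity = 0.9000/(0.9000+0.7417) × 100 = 54.82 %

54.8 %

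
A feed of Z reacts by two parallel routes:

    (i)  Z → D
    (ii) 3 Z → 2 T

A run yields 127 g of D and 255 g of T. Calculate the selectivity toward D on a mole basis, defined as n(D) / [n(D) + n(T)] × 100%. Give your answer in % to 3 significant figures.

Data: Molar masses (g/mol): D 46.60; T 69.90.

42.8 %

n(D) = 127 / 46.60 = 2.725 mol
n(T) = 255 / 69.90 = 3.648 mol
selectivity = 2.725/(2.725+3.648) × 100 = 42.76 %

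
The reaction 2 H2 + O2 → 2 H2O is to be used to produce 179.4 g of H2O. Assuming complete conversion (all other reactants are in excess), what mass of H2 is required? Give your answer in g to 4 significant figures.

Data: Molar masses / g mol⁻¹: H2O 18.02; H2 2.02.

20.11 g

n(H2O) = 179.4 / 18.02 = 9.956 mol
n(H2) = (2/2) × 9.956 = 9.956 mol
mass = 9.956 × 2.02 = 20.11 g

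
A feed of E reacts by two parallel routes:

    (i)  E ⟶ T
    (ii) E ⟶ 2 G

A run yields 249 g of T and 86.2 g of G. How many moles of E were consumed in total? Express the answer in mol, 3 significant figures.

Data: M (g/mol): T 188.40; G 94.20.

1.78 mol

n(T) = 249 / 188.40 = 1.322 mol
n(G) = 86.2 / 94.20 = 0.9151 mol
n(E) via (i) = (1/1)×1.322 = 1.322 mol
n(E) via (ii) = (1/2)×0.9151 = 0.4576 mol
total n(E) = 1.322 + 0.4576 = 1.780 mol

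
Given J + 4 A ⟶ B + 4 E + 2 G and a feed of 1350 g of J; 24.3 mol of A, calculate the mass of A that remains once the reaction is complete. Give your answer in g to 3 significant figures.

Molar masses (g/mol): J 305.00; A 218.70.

1440 g

n(J) = 1350 / 305.00 = 4.426 mol
n(A) = 24.30 mol
n/ν → J: 4.426, A: 6.075; J is limiting.
A consumed = (4/1) × 4.426 = 17.70 mol
A remaining = 24.30 − 17.70 = 6.600 mol
mass = 6.600 × 218.70 = 1443 g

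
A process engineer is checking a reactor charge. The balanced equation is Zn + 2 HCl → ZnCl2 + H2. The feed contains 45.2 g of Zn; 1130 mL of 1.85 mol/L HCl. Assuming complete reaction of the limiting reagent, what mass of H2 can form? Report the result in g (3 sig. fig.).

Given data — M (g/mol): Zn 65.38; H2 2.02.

n(Zn) = 45.20 / 65.38 = 0.6913 mol
n(HCl) = 1.85 × 1130/1000 = 2.091 mol
n/ν for Zn = 0.6913/1 = 0.6913
n/ν for HCl = 2.091/2 = 1.046
Smallest n/ν is Zn → limiting reagent.
n(H2) = (1/1) × 0.6913 = 0.6913 mol
mass = 0.6913 × 2.02 = 1.396 g

1.40 g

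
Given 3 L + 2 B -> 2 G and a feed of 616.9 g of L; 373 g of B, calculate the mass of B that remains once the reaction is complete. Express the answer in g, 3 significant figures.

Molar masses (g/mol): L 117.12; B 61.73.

156 g

n(L) = 616.9 / 117.12 = 5.267 mol
n(B) = 373.0 / 61.73 = 6.042 mol
n/ν for L = 5.267/3 = 1.756
n/ν for B = 6.042/2 = 3.021
Smallest n/ν is L → limiting reagent.
B consumed = (2/3) × 5.267 = 3.511 mol
B remaining = 6.042 − 3.511 = 2.531 mol
mass = 2.531 × 61.73 = 156.2 g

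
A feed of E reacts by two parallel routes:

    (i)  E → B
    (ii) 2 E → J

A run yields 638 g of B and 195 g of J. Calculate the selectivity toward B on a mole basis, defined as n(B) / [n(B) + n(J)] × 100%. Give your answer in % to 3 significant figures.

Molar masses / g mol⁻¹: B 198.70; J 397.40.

n(B) = 638 / 198.70 = 3.211 mol
n(J) = 195 / 397.40 = 0.4907 mol
selectivity = 3.211/(3.211+0.4907) × 100 = 86.74 %

86.7 %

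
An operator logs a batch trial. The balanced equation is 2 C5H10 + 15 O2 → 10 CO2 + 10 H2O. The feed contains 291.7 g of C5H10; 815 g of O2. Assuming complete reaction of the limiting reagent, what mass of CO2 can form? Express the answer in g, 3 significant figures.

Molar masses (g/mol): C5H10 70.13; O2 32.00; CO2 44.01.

n(C5H10) = 291.7 / 70.13 = 4.159 mol
n(O2) = 815.0 / 32.00 = 25.47 mol
n/ν for C5H10 = 4.159/2 = 2.080
n/ν for O2 = 25.47/15 = 1.698
Smallest n/ν is O2 → limiting reagent.
n(CO2) = (10/15) × 25.47 = 16.98 mol
mass = 16.98 × 44.01 = 747.3 g

747 g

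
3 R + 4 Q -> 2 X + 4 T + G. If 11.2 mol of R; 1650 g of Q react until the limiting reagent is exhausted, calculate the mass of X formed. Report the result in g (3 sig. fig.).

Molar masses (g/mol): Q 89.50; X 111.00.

829 g

n(R) = 11.20 mol
n(Q) = 1650 / 89.50 = 18.44 mol
n/ν for R = 11.20/3 = 3.733
n/ν for Q = 18.44/4 = 4.610
Smallest n/ν is R → limiting reagent.
n(X) = (2/3) × 11.20 = 7.467 mol
mass = 7.467 × 111.00 = 828.8 g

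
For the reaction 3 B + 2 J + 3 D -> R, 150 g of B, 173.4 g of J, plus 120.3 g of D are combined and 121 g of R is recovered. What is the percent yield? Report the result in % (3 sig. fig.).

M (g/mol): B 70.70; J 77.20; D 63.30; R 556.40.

34.3 %

n(B) = 150.0 / 70.70 = 2.122 mol
n(J) = 173.4 / 77.20 = 2.246 mol
n(D) = 120.3 / 63.30 = 1.900 mol
n/ν for B = 2.122/3 = 0.7073
n/ν for J = 2.246/2 = 1.123
n/ν for D = 1.900/3 = 0.6333
Smallest n/ν is D → limiting reagent.
theoretical n(R) = (1/3) × 1.900 = 0.6333 mol → 352.4 g
% yield = 121 / 352.4 × 100 = 34.34 %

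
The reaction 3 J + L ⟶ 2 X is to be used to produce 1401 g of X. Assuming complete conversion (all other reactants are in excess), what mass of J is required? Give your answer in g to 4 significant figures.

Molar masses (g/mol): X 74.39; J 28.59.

n(X) = 1401 / 74.39 = 18.83 mol
n(J) = (3/2) × 18.83 = 28.25 mol
mass = 28.25 × 28.59 = 807.7 g

807.7 g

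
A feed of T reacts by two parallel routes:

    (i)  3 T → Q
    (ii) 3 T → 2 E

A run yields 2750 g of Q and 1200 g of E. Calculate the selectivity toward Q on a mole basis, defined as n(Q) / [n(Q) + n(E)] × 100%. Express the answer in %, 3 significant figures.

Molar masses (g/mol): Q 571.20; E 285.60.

n(Q) = 2750 / 571.20 = 4.814 mol
n(E) = 1200 / 285.60 = 4.202 mol
selectivity = 4.814/(4.814+4.202) × 100 = 53.39 %

53.4 %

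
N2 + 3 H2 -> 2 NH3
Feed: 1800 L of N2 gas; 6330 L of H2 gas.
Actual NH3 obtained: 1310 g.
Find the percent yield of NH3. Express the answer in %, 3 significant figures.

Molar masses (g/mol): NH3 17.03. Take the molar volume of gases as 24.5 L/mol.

52.4 %

n(N2) = 1800 / 24.5 = 73.47 mol
n(H2) = 6330 / 24.5 = 258.4 mol
n/ν for N2 = 73.47/1 = 73.47
n/ν for H2 = 258.4/3 = 86.13
Smallest n/ν is N2 → limiting reagent.
theoretical n(NH3) = (2/1) × 73.47 = 146.9 mol → 2502 g
% yield = 1310 / 2502 × 100 = 52.36 %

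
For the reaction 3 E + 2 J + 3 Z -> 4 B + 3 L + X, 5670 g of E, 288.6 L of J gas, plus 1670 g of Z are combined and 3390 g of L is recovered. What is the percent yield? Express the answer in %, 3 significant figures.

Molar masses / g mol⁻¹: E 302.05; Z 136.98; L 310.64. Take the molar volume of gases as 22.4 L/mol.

89.5 %

n(E) = 5670 / 302.05 = 18.77 mol
n(J) = 288.6 / 22.4 = 12.88 mol
n(Z) = 1670 / 136.98 = 12.19 mol
n/ν → E: 6.257, J: 6.440, Z: 4.063; Z is limiting.
theoretical n(L) = (3/3) × 12.19 = 12.19 mol → 3787 g
% yield = 3390 / 3787 × 100 = 89.52 %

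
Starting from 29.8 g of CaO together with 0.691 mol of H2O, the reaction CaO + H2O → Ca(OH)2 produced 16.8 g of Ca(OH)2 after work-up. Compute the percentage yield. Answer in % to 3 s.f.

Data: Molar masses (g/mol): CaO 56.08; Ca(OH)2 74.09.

42.7 %

n(CaO) = 29.80 / 56.08 = 0.5314 mol
n(H2O) = 0.6910 mol
n/ν for CaO = 0.5314/1 = 0.5314
n/ν for H2O = 0.6910/1 = 0.6910
Smallest n/ν is CaO → limiting reagent.
theoretical n(Ca(OH)2) = (1/1) × 0.5314 = 0.5314 mol → 39.37 g
% yield = 16.8 / 39.37 × 100 = 42.67 %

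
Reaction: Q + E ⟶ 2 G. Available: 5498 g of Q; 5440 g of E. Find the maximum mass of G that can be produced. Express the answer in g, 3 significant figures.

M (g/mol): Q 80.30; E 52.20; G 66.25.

9070 g

n(Q) = 5498 / 80.30 = 68.47 mol
n(E) = 5440 / 52.20 = 104.2 mol
n/ν for Q = 68.47/1 = 68.47
n/ν for E = 104.2/1 = 104.2
Smallest n/ν is Q → limiting reagent.
n(G) = (2/1) × 68.47 = 136.9 mol
mass = 136.9 × 66.25 = 9070 g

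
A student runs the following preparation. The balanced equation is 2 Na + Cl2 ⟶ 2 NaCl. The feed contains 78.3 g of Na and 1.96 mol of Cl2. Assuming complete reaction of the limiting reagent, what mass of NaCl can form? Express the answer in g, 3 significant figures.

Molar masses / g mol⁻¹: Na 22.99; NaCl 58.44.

199 g

n(Na) = 78.30 / 22.99 = 3.406 mol
n(Cl2) = 1.960 mol
n/ν for Na = 3.406/2 = 1.703
n/ν for Cl2 = 1.960/1 = 1.960
Smallest n/ν is Na → limiting reagent.
n(NaCl) = (2/2) × 3.406 = 3.406 mol
mass = 3.406 × 58.44 = 199.0 g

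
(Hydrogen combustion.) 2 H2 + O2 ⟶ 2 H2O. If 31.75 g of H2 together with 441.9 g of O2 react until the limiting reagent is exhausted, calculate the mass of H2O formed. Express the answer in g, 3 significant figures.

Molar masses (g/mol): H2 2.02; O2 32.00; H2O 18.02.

n(H2) = 31.75 / 2.02 = 15.72 mol
n(O2) = 441.9 / 32.00 = 13.81 mol
n/ν → H2: 7.860, O2: 13.81; H2 is limiting.
n(H2O) = (2/2) × 15.72 = 15.72 mol
mass = 15.72 × 18.02 = 283.3 g

283 g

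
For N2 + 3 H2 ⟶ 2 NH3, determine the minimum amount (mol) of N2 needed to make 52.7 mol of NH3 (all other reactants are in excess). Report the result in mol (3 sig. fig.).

n(NH3) = 52.70 mol
n(N2) = (1/2) × 52.70 = 26.35 mol

26.4 mol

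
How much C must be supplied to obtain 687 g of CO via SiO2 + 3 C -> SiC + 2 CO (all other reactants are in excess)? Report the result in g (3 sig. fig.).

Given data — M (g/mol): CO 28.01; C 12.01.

n(CO) = 687 / 28.01 = 24.53 mol
n(C) = (3/2) × 24.53 = 36.80 mol
mass = 36.80 × 12.01 = 442.0 g

442 g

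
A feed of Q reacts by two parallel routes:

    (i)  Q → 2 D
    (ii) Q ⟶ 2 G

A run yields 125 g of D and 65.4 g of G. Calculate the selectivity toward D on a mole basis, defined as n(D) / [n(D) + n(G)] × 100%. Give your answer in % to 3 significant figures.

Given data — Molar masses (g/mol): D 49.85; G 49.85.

n(D) = 125 / 49.85 = 2.508 mol
n(G) = 65.4 / 49.85 = 1.312 mol
selectivity = 2.508/(2.508+1.312) × 100 = 65.65 %

65.7 %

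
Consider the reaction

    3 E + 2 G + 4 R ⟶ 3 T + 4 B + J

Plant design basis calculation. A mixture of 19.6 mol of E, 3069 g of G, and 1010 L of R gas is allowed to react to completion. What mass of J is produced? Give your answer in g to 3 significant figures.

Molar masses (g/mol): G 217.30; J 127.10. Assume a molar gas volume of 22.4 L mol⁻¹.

n(E) = 19.60 mol
n(G) = 3069 / 217.30 = 14.12 mol
n(R) = 1010 / 22.4 = 45.09 mol
n/ν for E = 19.60/3 = 6.533
n/ν for G = 14.12/2 = 7.060
n/ν for R = 45.09/4 = 11.27
Smallest n/ν is E → limiting reagent.
n(J) = (1/3) × 19.60 = 6.533 mol
mass = 6.533 × 127.10 = 830.3 g

830 g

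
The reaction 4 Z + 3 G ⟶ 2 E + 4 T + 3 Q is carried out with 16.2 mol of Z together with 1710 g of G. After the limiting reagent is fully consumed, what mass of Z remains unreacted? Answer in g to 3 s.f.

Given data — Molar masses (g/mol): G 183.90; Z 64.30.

244 g

n(Z) = 16.20 mol
n(G) = 1710 / 183.90 = 9.299 mol
n/ν for Z = 16.20/4 = 4.050
n/ν for G = 9.299/3 = 3.100
Smallest n/ν is G → limiting reagent.
Z consumed = (4/3) × 9.299 = 12.40 mol
Z remaining = 16.20 − 12.40 = 3.800 mol
mass = 3.800 × 64.30 = 244.3 g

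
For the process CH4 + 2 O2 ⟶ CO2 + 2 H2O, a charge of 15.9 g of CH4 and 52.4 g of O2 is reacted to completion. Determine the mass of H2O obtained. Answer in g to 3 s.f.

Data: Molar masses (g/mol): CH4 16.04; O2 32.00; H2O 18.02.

29.5 g

n(CH4) = 15.90 / 16.04 = 0.9913 mol
n(O2) = 52.40 / 32.00 = 1.638 mol
n/ν → CH4: 0.9913, O2: 0.8190; O2 is limiting.
n(H2O) = (2/2) × 1.638 = 1.638 mol
mass = 1.638 × 18.02 = 29.52 g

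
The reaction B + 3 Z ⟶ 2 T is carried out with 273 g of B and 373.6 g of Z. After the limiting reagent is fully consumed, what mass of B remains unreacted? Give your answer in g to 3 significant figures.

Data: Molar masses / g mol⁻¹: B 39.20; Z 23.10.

n(B) = 273.0 / 39.20 = 6.964 mol
n(Z) = 373.6 / 23.10 = 16.17 mol
n/ν for B = 6.964/1 = 6.964
n/ν for Z = 16.17/3 = 5.390
Smallest n/ν is Z → limiting reagent.
B consumed = (1/3) × 16.17 = 5.390 mol
B remaining = 6.964 − 5.390 = 1.574 mol
mass = 1.574 × 39.20 = 61.70 g

61.7 g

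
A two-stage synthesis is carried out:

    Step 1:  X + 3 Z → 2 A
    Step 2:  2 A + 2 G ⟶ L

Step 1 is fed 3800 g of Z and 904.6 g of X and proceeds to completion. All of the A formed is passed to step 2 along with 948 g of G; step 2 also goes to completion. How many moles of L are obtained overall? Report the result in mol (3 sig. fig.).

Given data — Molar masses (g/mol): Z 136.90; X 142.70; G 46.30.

6.34 mol

Step 1:
n(Z) = 3800 / 136.90 = 27.76 mol
n(X) = 904.6 / 142.70 = 6.339 mol
n/ν for Z = 27.76/3 = 9.253
n/ν for X = 6.339/1 = 6.339
Smallest n/ν is X → limiting reagent.
n(A) produced = (2/1) × 6.339 = 12.68 mol
Step 2:
n(A) available = 12.68 mol
n(G) = 948.0 / 46.30 = 20.48 mol
n/ν for A = 12.68/2 = 6.340
n/ν for G = 20.48/2 = 10.24
Smallest n/ν is A → limiting reagent.
n(L) = (1/2) × 12.68 = 6.340 mol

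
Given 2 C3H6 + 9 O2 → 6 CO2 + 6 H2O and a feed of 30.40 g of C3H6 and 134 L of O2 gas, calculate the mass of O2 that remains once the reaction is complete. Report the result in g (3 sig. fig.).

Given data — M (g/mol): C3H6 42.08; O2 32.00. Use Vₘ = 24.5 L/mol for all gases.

71.0 g

n(C3H6) = 30.40 / 42.08 = 0.7224 mol
n(O2) = 134.0 / 24.5 = 5.469 mol
n/ν for C3H6 = 0.7224/2 = 0.3612
n/ν for O2 = 5.469/9 = 0.6077
Smallest n/ν is C3H6 → limiting reagent.
O2 consumed = (9/2) × 0.7224 = 3.251 mol
O2 remaining = 5.469 − 3.251 = 2.218 mol
mass = 2.218 × 32.00 = 70.98 g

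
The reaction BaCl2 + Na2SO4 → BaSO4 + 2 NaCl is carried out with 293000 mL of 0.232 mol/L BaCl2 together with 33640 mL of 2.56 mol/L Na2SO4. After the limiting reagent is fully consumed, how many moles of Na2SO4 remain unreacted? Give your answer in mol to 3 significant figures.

n(BaCl2) = 0.232 × 293000/1000 = 67.98 mol
n(Na2SO4) = 2.56 × 33640/1000 = 86.12 mol
n/ν → BaCl2: 67.98, Na2SO4: 86.12; BaCl2 is limiting.
Na2SO4 consumed = (1/1) × 67.98 = 67.98 mol
Na2SO4 remaining = 86.12 − 67.98 = 18.14 mol

18.1 mol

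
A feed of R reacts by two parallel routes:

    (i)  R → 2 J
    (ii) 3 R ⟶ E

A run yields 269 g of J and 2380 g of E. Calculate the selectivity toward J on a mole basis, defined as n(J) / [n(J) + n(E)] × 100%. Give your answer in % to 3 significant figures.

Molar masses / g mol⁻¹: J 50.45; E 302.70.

n(J) = 269 / 50.45 = 5.332 mol
n(E) = 2380 / 302.70 = 7.863 mol
selectivity = 5.332/(5.332+7.863) × 100 = 40.41 %

40.4 %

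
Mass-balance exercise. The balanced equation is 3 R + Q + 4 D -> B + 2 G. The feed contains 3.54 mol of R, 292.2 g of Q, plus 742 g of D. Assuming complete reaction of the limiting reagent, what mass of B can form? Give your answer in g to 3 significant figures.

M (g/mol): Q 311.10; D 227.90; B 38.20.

31.1 g

n(R) = 3.540 mol
n(Q) = 292.2 / 311.10 = 0.9392 mol
n(D) = 742.0 / 227.90 = 3.256 mol
n/ν for R = 3.540/3 = 1.180
n/ν for Q = 0.9392/1 = 0.9392
n/ν for D = 3.256/4 = 0.8140
Smallest n/ν is D → limiting reagent.
n(B) = (1/4) × 3.256 = 0.8140 mol
mass = 0.8140 × 38.20 = 31.09 g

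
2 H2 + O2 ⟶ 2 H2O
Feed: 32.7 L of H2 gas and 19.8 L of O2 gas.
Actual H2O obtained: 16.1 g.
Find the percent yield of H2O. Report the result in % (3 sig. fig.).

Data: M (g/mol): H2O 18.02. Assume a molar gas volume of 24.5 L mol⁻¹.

66.9 %

n(H2) = 32.70 / 24.5 = 1.335 mol
n(O2) = 19.80 / 24.5 = 0.8082 mol
n/ν → H2: 0.6675, O2: 0.8082; H2 is limiting.
theoretical n(H2O) = (2/2) × 1.335 = 1.335 mol → 24.06 g
% yield = 16.1 / 24.06 × 100 = 66.92 %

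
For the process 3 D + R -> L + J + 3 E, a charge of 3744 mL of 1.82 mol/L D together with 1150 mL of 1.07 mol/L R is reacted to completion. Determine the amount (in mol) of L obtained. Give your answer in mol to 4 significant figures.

n(D) = 1.82 × 3744/1000 = 6.814 mol
n(R) = 1.07 × 1150/1000 = 1.231 mol
n/ν → D: 2.271, R: 1.231; R is limiting.
n(L) = (1/1) × 1.231 = 1.231 mol

1.231 mol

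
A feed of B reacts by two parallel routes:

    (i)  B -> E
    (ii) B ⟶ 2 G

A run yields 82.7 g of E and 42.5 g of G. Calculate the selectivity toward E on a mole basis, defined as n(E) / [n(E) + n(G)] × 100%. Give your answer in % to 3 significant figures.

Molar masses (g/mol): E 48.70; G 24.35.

n(E) = 82.7 / 48.70 = 1.698 mol
n(G) = 42.5 / 24.35 = 1.745 mol
selectivity = 1.698/(1.698+1.745) × 100 = 49.32 %

49.3 %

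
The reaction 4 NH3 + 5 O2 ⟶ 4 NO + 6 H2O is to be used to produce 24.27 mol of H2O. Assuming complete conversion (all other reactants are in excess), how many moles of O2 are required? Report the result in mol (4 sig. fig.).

n(H2O) = 24.27 mol
n(O2) = (5/6) × 24.27 = 20.23 mol

20.23 mol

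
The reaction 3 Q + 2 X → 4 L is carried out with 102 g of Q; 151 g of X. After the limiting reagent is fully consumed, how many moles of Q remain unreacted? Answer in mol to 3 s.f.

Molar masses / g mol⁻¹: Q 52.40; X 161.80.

n(Q) = 102.0 / 52.40 = 1.947 mol
n(X) = 151.0 / 161.80 = 0.9333 mol
n/ν for Q = 1.947/3 = 0.6490
n/ν for X = 0.9333/2 = 0.4667
Smallest n/ν is X → limiting reagent.
Q consumed = (3/2) × 0.9333 = 1.400 mol
Q remaining = 1.947 − 1.400 = 0.5470 mol

0.547 mol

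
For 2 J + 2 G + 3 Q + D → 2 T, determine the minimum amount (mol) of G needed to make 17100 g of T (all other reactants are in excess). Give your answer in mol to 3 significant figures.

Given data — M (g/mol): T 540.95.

31.6 mol

n(T) = 17100 / 540.95 = 31.61 mol
n(G) = (2/2) × 31.61 = 31.61 mol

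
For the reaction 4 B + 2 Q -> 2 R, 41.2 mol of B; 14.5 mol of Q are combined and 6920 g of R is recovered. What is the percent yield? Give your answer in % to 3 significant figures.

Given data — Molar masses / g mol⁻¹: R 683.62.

n(B) = 41.20 mol
n(Q) = 14.50 mol
n/ν for B = 41.20/4 = 10.30
n/ν for Q = 14.50/2 = 7.250
Smallest n/ν is Q → limiting reagent.
theoretical n(R) = (2/2) × 14.50 = 14.50 mol → 9912 g
% yield = 6920 / 9912 × 100 = 69.81 %

69.8 %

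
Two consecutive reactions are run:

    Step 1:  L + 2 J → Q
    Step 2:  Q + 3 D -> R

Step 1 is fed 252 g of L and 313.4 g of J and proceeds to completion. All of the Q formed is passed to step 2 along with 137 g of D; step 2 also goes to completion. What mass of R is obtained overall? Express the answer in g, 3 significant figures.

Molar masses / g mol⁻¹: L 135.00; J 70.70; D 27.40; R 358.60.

598 g

Step 1:
n(L) = 252.0 / 135.00 = 1.867 mol
n(J) = 313.4 / 70.70 = 4.433 mol
n/ν → L: 1.867, J: 2.217; L is limiting.
n(Q) produced = (1/1) × 1.867 = 1.867 mol
Step 2:
n(Q) available = 1.867 mol
n(D) = 137.0 / 27.40 = 5.000 mol
n/ν → Q: 1.867, D: 1.667; D is limiting.
n(R) = (1/3) × 5.000 = 1.667 mol
mass = 1.667 × 358.60 = 597.8 g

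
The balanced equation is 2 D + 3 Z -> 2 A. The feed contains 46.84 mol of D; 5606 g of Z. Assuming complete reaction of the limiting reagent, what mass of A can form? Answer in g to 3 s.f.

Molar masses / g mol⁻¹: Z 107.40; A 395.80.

n(D) = 46.84 mol
n(Z) = 5606 / 107.40 = 52.20 mol
n/ν for D = 46.84/2 = 23.42
n/ν for Z = 52.20/3 = 17.40
Smallest n/ν is Z → limiting reagent.
n(A) = (2/3) × 52.20 = 34.80 mol
mass = 34.80 × 395.80 = 13770 g

13800 g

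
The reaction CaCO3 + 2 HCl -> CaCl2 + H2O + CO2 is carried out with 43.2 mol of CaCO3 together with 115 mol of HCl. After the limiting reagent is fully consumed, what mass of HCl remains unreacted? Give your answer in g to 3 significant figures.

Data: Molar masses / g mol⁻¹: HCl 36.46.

1040 g

n(CaCO3) = 43.20 mol
n(HCl) = 115.0 mol
n/ν → CaCO3: 43.20, HCl: 57.50; CaCO3 is limiting.
HCl consumed = (2/1) × 43.20 = 86.40 mol
HCl remaining = 115.0 − 86.40 = 28.60 mol
mass = 28.60 × 36.46 = 1043 g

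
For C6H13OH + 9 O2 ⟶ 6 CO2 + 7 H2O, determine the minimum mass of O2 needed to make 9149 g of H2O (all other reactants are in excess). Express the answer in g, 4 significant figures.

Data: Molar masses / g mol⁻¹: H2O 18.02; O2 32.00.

20890 g

n(H2O) = 9149 / 18.02 = 507.7 mol
n(O2) = (9/7) × 507.7 = 652.8 mol
mass = 652.8 × 32.00 = 20890 g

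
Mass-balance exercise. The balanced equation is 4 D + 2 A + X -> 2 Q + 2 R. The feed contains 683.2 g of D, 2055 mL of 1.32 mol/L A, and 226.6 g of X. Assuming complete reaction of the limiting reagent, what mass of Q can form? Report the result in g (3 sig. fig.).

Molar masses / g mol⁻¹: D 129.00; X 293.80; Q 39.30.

n(D) = 683.2 / 129.00 = 5.296 mol
n(A) = 1.32 × 2055/1000 = 2.713 mol
n(X) = 226.6 / 293.80 = 0.7713 mol
n/ν → D: 1.324, A: 1.357, X: 0.7713; X is limiting.
n(Q) = (2/1) × 0.7713 = 1.543 mol
mass = 1.543 × 39.30 = 60.64 g

60.6 g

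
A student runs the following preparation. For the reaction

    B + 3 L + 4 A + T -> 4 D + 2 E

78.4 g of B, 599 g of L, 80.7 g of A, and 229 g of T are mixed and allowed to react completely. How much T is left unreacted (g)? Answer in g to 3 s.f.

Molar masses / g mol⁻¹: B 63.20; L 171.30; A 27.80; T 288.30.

n(B) = 78.40 / 63.20 = 1.241 mol
n(L) = 599.0 / 171.30 = 3.497 mol
n(A) = 80.70 / 27.80 = 2.903 mol
n(T) = 229.0 / 288.30 = 0.7943 mol
n/ν for B = 1.241/1 = 1.241
n/ν for L = 3.497/3 = 1.166
n/ν for A = 2.903/4 = 0.7258
n/ν for T = 0.7943/1 = 0.7943
Smallest n/ν is A → limiting reagent.
T consumed = (1/4) × 2.903 = 0.7258 mol
T remaining = 0.7943 − 0.7258 = 0.06850 mol
mass = 0.06850 × 288.30 = 19.75 g

19.8 g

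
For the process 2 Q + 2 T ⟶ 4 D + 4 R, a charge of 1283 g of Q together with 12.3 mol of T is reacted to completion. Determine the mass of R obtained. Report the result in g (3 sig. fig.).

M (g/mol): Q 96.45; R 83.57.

n(Q) = 1283 / 96.45 = 13.30 mol
n(T) = 12.30 mol
n/ν for Q = 13.30/2 = 6.650
n/ν for T = 12.30/2 = 6.150
Smallest n/ν is T → limiting reagent.
n(R) = (4/2) × 12.30 = 24.60 mol
mass = 24.60 × 83.57 = 2056 g

2060 g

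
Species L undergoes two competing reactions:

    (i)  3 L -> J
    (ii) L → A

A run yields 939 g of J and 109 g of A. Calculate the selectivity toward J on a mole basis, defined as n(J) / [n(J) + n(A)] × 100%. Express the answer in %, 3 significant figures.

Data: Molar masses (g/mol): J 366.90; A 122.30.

74.2 %

n(J) = 939 / 366.90 = 2.559 mol
n(A) = 109 / 122.30 = 0.8913 mol
selectivity = 2.559/(2.559+0.8913) × 100 = 74.17 %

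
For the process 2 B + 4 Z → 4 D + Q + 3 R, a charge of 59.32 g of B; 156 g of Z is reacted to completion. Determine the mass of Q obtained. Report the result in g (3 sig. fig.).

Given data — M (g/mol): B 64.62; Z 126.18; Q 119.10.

n(B) = 59.32 / 64.62 = 0.9180 mol
n(Z) = 156.0 / 126.18 = 1.236 mol
n/ν for B = 0.9180/2 = 0.4590
n/ν for Z = 1.236/4 = 0.3090
Smallest n/ν is Z → limiting reagent.
n(Q) = (1/4) × 1.236 = 0.3090 mol
mass = 0.3090 × 119.10 = 36.80 g

36.8 g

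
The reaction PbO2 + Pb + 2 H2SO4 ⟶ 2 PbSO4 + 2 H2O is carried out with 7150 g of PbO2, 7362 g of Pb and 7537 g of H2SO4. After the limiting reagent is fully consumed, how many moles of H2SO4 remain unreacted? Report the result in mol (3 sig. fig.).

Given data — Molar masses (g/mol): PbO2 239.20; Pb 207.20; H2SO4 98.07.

n(PbO2) = 7150 / 239.20 = 29.89 mol
n(Pb) = 7362 / 207.20 = 35.53 mol
n(H2SO4) = 7537 / 98.07 = 76.85 mol
n/ν → PbO2: 29.89, Pb: 35.53, H2SO4: 38.43; PbO2 is limiting.
H2SO4 consumed = (2/1) × 29.89 = 59.78 mol
H2SO4 remaining = 76.85 − 59.78 = 17.07 mol

17.1 mol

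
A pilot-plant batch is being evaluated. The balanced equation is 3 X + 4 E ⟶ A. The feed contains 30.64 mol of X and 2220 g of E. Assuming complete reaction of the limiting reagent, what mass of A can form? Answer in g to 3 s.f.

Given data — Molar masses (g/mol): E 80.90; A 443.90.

3050 g

n(X) = 30.64 mol
n(E) = 2220 / 80.90 = 27.44 mol
n/ν → X: 10.21, E: 6.860; E is limiting.
n(A) = (1/4) × 27.44 = 6.860 mol
mass = 6.860 × 443.90 = 3045 g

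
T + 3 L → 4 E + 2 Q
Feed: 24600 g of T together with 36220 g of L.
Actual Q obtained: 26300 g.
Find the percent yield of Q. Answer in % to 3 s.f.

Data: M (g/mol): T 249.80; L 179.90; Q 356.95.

54.9 %

n(T) = 24600 / 249.80 = 98.48 mol
n(L) = 36220 / 179.90 = 201.3 mol
n/ν for T = 98.48/1 = 98.48
n/ν for L = 201.3/3 = 67.10
Smallest n/ν is L → limiting reagent.
theoretical n(Q) = (2/3) × 201.3 = 134.2 mol → 47900 g
% yield = 26300 / 47900 × 100 = 54.91 %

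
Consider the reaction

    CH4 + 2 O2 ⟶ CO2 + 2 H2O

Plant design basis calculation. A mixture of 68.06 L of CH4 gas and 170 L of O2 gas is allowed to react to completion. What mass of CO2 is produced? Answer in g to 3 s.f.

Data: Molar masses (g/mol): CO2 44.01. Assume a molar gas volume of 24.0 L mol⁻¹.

125 g

n(CH4) = 68.06 / 24.0 = 2.836 mol
n(O2) = 170.0 / 24.0 = 7.083 mol
n/ν for CH4 = 2.836/1 = 2.836
n/ν for O2 = 7.083/2 = 3.542
Smallest n/ν is CH4 → limiting reagent.
n(CO2) = (1/1) × 2.836 = 2.836 mol
mass = 2.836 × 44.01 = 124.8 g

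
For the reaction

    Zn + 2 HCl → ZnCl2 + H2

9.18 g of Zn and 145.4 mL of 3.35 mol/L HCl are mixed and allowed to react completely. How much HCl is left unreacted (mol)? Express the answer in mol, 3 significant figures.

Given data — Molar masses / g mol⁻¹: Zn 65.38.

n(Zn) = 9.180 / 65.38 = 0.1404 mol
n(HCl) = 3.35 × 145.4/1000 = 0.4871 mol
n/ν for Zn = 0.1404/1 = 0.1404
n/ν for HCl = 0.4871/2 = 0.2436
Smallest n/ν is Zn → limiting reagent.
HCl consumed = (2/1) × 0.1404 = 0.2808 mol
HCl remaining = 0.4871 − 0.2808 = 0.2063 mol

0.206 mol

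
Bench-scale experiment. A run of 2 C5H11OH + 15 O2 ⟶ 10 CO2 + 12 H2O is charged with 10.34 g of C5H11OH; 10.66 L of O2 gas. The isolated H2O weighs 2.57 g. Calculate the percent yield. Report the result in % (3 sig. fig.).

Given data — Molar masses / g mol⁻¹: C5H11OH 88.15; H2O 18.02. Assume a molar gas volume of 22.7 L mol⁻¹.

n(C5H11OH) = 10.34 / 88.15 = 0.1173 mol
n(O2) = 10.66 / 22.7 = 0.4696 mol
n/ν for C5H11OH = 0.1173/2 = 0.05865
n/ν for O2 = 0.4696/15 = 0.03131
Smallest n/ν is O2 → limiting reagent.
theoretical n(H2O) = (12/15) × 0.4696 = 0.3757 mol → 6.770 g
% yield = 2.57 / 6.770 × 100 = 37.96 %

38.0 %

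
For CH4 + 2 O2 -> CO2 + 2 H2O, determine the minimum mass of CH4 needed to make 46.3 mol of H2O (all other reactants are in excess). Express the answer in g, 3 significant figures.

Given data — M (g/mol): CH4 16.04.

371 g

n(H2O) = 46.30 mol
n(CH4) = (1/2) × 46.30 = 23.15 mol
mass = 23.15 × 16.04 = 371.3 g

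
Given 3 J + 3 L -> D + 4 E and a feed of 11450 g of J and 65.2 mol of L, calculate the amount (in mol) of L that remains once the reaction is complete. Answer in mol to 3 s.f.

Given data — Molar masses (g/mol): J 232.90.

16.0 mol

n(J) = 11450 / 232.90 = 49.16 mol
n(L) = 65.20 mol
n/ν for J = 49.16/3 = 16.39
n/ν for L = 65.20/3 = 21.73
Smallest n/ν is J → limiting reagent.
L consumed = (3/3) × 49.16 = 49.16 mol
L remaining = 65.20 − 49.16 = 16.04 mol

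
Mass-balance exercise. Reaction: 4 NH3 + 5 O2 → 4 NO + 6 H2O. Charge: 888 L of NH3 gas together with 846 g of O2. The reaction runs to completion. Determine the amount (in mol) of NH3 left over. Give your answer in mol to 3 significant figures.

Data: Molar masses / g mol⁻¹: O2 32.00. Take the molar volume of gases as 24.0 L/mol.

n(NH3) = 888.0 / 24.0 = 37.00 mol
n(O2) = 846.0 / 32.00 = 26.44 mol
n/ν for NH3 = 37.00/4 = 9.250
n/ν for O2 = 26.44/5 = 5.288
Smallest n/ν is O2 → limiting reagent.
NH3 consumed = (4/5) × 26.44 = 21.15 mol
NH3 remaining = 37.00 − 21.15 = 15.85 mol

15.9 mol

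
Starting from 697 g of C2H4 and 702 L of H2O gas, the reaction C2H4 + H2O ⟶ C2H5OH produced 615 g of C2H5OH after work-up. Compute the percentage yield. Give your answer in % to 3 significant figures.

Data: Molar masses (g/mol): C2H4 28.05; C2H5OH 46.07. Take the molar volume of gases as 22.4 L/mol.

n(C2H4) = 697.0 / 28.05 = 24.85 mol
n(H2O) = 702.0 / 22.4 = 31.34 mol
n/ν for C2H4 = 24.85/1 = 24.85
n/ν for H2O = 31.34/1 = 31.34
Smallest n/ν is C2H4 → limiting reagent.
theoretical n(C2H5OH) = (1/1) × 24.85 = 24.85 mol → 1145 g
% yield = 615 / 1145 × 100 = 53.71 %

53.7 %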